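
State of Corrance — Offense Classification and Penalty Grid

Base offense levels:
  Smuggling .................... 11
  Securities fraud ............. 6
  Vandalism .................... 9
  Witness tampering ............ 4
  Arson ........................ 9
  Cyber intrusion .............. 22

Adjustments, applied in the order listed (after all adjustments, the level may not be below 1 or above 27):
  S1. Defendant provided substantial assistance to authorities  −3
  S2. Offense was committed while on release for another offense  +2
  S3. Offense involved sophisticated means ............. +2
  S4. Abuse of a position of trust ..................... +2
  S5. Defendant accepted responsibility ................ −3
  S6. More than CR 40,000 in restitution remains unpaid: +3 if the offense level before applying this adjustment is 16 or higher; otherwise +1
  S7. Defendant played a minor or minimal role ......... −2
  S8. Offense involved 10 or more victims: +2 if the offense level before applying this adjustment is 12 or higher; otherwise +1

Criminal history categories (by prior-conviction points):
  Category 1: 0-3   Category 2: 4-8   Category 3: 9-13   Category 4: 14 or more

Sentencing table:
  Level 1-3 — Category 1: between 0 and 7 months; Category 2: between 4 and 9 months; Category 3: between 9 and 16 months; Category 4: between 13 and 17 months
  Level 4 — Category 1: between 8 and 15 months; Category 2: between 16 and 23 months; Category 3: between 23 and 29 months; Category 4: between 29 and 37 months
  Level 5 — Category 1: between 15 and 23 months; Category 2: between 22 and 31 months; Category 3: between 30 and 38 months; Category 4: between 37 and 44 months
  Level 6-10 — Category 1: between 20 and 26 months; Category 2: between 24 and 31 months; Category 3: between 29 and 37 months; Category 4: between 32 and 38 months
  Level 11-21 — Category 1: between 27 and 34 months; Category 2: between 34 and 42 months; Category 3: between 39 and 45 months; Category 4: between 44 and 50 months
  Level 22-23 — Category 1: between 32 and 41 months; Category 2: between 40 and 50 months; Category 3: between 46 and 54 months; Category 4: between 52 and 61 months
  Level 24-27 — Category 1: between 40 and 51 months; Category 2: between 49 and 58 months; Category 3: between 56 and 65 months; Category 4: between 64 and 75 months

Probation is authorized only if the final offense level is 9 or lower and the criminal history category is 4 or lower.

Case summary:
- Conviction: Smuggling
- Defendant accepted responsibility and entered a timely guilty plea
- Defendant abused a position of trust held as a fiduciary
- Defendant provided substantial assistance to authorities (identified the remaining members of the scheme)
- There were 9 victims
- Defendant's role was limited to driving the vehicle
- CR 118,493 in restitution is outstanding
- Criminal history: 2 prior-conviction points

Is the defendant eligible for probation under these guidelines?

Yes

Base offense level for smuggling: 11.
S1 applies: 11 − 3 = 8.
S3 does not apply.
S4 applies: 8 + 2 = 10.
S5 applies: 10 − 3 = 7.
S6 applies (level before this adjustment is 7 < 16, so +1): 7 + 1 = 8.
S7 applies: 8 − 2 = 6.
Final offense level: 6.
Criminal history: 2 prior points → Category 1 (0-3).
Level 6 falls in the 6-10 band.
Grid: Level 6-10 × Category 1 = 20-26 months.
Probation check: level 6 ≤ 9 and category 1 ≤ 4 → eligible.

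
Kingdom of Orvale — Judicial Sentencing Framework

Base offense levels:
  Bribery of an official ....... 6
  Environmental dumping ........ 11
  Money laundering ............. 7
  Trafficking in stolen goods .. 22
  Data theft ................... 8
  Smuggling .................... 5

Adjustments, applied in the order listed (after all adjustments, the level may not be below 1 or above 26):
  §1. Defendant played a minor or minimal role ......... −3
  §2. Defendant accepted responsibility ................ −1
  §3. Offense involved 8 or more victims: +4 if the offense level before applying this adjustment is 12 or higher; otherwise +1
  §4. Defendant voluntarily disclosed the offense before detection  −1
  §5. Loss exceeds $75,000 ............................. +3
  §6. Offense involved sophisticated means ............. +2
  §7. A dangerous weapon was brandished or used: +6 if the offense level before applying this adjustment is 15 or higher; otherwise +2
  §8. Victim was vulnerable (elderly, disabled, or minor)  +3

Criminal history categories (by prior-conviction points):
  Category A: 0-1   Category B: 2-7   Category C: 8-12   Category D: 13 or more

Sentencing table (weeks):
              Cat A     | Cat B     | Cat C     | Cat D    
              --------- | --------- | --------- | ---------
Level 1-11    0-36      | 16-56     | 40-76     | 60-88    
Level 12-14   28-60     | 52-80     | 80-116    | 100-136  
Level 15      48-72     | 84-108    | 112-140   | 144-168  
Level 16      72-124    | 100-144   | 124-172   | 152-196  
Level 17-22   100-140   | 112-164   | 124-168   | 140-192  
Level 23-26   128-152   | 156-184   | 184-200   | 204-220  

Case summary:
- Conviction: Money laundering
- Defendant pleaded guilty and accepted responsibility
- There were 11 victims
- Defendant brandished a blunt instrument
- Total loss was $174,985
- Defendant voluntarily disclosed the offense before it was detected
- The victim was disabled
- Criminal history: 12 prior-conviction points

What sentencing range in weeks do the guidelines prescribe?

80-116 weeks

Base offense level for money laundering: 7.
§2 applies: 7 − 1 = 6.
§3 applies (level before this adjustment is 6 < 12, so +1): 6 + 1 = 7.
§4 applies: 7 − 1 = 6.
§5 applies: 6 + 3 = 9.
§7 applies (level before this adjustment is 9 < 15, so +2): 9 + 2 = 11.
§8 applies: 11 + 3 = 14.
Final offense level: 14.
Criminal history: 12 prior points → Category C (8-12).
Level 14 falls in the 12-14 band.
Grid: Level 12-14 × Category C = 80-116 weeks.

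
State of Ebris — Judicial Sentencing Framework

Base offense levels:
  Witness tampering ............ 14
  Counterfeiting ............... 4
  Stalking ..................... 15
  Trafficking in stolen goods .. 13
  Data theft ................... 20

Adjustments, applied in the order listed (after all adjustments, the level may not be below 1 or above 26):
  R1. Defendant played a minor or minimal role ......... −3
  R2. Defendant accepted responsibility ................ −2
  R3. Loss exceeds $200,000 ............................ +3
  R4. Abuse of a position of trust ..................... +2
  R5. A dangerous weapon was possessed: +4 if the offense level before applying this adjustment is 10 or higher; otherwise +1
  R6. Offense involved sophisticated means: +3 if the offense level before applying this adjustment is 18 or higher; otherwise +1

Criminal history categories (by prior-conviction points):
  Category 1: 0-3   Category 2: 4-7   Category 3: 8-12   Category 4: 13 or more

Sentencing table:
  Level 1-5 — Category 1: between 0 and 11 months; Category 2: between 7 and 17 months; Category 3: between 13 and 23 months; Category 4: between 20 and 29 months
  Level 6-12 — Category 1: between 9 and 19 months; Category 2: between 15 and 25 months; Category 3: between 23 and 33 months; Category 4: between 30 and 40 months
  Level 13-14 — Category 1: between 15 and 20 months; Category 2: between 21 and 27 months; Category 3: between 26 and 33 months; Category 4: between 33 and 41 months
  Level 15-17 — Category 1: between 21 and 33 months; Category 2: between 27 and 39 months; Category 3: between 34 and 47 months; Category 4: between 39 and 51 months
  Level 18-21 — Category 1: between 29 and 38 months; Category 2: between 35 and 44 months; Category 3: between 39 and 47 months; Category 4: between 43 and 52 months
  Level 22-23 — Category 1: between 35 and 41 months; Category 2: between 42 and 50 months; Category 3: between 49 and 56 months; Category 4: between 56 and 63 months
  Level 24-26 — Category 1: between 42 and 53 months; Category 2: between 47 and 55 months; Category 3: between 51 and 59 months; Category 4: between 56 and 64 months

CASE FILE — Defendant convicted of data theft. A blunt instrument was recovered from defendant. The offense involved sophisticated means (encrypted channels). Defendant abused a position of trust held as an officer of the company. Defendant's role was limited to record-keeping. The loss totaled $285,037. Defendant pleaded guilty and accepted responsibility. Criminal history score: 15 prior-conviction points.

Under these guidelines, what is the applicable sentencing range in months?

Base offense level for data theft: 20.
R1 applies: 20 − 3 = 17.
R2 applies: 17 − 2 = 15.
R3 applies: 15 + 3 = 18.
R4 applies: 18 + 2 = 20.
R5 applies (level before this adjustment is 20 ≥ 10, so +4): 20 + 4 = 24.
R6 applies (level before this adjustment is 24 ≥ 18, so +3): 24 + 3 = 27.
Level 27 exceeds the maximum of 26; capped at 26.
Final offense level: 26.
Criminal history: 15 prior points → Category 4 (13+).
Level 26 falls in the 24-26 band.
Grid: Level 24-26 × Category 4 = 56-64 months.

56-64 months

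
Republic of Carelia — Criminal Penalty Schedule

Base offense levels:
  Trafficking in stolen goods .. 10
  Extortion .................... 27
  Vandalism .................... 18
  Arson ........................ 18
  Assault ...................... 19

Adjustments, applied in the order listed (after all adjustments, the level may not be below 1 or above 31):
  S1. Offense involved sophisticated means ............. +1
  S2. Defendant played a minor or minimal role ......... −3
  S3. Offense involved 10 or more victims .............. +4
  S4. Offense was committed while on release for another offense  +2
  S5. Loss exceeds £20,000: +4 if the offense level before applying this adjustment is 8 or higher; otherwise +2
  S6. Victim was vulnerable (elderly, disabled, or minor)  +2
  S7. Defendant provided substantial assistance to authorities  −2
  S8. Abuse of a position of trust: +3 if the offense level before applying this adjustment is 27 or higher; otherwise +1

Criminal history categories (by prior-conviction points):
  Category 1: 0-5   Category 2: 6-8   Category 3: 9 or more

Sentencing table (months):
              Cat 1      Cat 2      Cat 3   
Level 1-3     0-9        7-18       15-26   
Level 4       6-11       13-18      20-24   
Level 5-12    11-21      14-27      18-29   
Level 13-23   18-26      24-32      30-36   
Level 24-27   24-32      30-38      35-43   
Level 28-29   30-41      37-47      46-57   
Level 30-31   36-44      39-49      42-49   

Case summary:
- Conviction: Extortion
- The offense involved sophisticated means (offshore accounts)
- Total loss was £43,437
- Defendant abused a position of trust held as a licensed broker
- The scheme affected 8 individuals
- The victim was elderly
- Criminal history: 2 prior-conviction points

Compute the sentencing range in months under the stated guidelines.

36-44 months

Base offense level for extortion: 27.
S1 applies: 27 + 1 = 28.
S2 does not apply.
S4 does not apply.
S5 applies (level before this adjustment is 28 ≥ 8, so +4): 28 + 4 = 32.
S6 applies: 32 + 2 = 34.
S7 does not apply.
S8 applies (level before this adjustment is 34 ≥ 27, so +3): 34 + 3 = 37.
Level 37 exceeds the maximum of 31; capped at 31.
Final offense level: 31.
Criminal history: 2 prior points → Category 1 (0-5).
Level 31 falls in the 30-31 band.
Grid: Level 30-31 × Category 1 = 36-44 months.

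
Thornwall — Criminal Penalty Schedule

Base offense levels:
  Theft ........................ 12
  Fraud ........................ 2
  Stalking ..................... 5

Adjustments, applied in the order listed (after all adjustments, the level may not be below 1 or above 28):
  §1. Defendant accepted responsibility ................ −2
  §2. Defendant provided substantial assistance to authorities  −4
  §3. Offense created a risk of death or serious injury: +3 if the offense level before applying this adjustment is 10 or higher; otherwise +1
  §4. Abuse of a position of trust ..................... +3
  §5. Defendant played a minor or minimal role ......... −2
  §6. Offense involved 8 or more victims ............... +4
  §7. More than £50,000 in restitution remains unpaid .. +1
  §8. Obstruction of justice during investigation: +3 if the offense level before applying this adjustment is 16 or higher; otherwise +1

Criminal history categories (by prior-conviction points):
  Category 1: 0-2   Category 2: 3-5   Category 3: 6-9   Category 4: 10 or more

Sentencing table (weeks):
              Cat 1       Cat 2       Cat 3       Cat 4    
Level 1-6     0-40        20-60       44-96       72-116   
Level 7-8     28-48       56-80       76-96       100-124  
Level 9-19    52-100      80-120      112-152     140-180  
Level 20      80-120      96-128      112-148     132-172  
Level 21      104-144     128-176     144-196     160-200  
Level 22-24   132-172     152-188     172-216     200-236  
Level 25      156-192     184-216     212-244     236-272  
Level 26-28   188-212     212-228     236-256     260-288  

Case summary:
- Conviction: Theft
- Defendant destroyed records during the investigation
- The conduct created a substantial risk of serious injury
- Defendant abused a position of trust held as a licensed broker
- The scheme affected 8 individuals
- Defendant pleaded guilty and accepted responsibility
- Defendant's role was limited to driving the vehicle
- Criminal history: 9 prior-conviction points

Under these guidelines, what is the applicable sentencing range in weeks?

Base offense level for theft: 12.
§1 applies: 12 − 2 = 10.
§3 applies (level before this adjustment is 10 ≥ 10, so +3): 10 + 3 = 13.
§4 applies: 13 + 3 = 16.
§5 applies: 16 − 2 = 14.
§6 applies: 14 + 4 = 18.
§8 applies (level before this adjustment is 18 ≥ 16, so +3): 18 + 3 = 21.
Final offense level: 21.
Criminal history: 9 prior points → Category 3 (6-9).
Level 21 falls in the 21 band.
Grid: Level 21 × Category 3 = 144-196 weeks.

144-196 weeks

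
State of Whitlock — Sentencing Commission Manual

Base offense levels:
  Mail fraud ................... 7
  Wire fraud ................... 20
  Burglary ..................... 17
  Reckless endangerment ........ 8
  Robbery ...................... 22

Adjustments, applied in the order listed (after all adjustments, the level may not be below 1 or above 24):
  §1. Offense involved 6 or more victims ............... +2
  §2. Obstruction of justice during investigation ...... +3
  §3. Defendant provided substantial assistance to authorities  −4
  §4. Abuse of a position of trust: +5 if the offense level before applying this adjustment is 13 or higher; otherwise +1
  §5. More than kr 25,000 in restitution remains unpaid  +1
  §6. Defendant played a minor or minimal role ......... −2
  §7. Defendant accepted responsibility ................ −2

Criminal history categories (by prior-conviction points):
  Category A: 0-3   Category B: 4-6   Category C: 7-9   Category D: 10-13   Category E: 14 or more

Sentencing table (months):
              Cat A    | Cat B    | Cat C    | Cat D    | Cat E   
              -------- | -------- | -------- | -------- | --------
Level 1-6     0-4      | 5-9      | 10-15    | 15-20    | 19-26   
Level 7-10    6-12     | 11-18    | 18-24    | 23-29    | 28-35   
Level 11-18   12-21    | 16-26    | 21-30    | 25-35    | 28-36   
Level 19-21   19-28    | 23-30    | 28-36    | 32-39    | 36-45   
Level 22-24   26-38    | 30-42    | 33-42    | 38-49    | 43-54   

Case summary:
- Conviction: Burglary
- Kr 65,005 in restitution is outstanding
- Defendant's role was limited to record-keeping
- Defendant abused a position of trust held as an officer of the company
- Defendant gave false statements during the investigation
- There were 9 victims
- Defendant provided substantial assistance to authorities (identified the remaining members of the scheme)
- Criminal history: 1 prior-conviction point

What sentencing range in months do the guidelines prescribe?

26-38 months

Base offense level for burglary: 17.
§1 applies: 17 + 2 = 19.
§2 applies: 19 + 3 = 22.
§3 applies: 22 − 4 = 18.
§4 applies (level before this adjustment is 18 ≥ 13, so +5): 18 + 5 = 23.
§5 applies: 23 + 1 = 24.
§6 applies: 24 − 2 = 22.
Final offense level: 22.
Criminal history: 1 prior point → Category A (0-3).
Level 22 falls in the 22-24 band.
Grid: Level 22-24 × Category A = 26-38 months.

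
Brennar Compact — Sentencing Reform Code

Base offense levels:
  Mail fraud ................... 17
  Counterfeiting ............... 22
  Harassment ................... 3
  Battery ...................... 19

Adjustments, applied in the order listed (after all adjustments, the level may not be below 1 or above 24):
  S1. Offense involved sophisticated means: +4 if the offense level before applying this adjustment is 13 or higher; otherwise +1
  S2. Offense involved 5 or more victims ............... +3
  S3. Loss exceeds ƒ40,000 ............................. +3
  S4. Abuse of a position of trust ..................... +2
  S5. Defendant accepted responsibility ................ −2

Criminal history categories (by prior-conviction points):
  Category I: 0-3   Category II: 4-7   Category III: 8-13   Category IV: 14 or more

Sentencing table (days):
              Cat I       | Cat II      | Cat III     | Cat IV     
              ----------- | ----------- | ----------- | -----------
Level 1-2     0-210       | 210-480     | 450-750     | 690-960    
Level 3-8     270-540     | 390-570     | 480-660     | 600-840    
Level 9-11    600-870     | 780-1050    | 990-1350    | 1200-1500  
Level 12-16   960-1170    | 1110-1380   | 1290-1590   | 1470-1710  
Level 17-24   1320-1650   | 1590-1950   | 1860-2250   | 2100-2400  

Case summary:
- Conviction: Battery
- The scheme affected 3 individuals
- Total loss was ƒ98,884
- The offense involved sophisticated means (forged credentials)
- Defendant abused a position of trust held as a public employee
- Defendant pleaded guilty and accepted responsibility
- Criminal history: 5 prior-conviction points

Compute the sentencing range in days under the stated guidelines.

Base offense level for battery: 19.
S1 applies (level before this adjustment is 19 ≥ 13, so +4): 19 + 4 = 23.
S3 applies: 23 + 3 = 26.
S4 applies: 26 + 2 = 28.
S5 applies: 28 − 2 = 26.
Level 26 exceeds the maximum of 24; capped at 24.
Final offense level: 24.
Criminal history: 5 prior points → Category II (4-7).
Level 24 falls in the 17-24 band.
Grid: Level 17-24 × Category II = 1590-1950 days.

1590-1950 days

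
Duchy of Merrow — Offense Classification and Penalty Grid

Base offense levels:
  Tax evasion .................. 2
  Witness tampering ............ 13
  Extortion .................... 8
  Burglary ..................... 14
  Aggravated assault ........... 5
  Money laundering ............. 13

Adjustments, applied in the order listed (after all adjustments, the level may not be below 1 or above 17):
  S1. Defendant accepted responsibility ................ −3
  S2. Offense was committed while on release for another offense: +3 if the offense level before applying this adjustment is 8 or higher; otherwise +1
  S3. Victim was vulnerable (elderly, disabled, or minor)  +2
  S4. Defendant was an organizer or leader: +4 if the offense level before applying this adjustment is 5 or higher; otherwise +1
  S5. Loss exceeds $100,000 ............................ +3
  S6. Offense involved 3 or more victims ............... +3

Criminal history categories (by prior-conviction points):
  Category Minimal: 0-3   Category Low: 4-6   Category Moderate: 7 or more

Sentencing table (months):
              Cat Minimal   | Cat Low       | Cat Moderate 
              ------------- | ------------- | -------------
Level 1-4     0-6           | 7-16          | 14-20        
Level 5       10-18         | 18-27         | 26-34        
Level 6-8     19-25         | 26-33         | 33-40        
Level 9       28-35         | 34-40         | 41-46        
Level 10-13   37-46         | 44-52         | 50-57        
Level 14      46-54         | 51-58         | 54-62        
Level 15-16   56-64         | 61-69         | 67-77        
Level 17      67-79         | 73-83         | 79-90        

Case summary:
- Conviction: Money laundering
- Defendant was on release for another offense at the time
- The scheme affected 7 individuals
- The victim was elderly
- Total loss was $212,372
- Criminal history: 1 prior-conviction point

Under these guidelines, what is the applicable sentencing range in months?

Base offense level for money laundering: 13.
S2 applies (level before this adjustment is 13 ≥ 8, so +3): 13 + 3 = 16.
S3 applies: 16 + 2 = 18.
S4 does not apply.
S5 applies: 18 + 3 = 21.
S6 applies: 21 + 3 = 24.
Level 24 exceeds the maximum of 17; capped at 17.
Final offense level: 17.
Criminal history: 1 prior point → Category Minimal (0-3).
Level 17 falls in the 17 band.
Grid: Level 17 × Category Minimal = 67-79 months.

67-79 months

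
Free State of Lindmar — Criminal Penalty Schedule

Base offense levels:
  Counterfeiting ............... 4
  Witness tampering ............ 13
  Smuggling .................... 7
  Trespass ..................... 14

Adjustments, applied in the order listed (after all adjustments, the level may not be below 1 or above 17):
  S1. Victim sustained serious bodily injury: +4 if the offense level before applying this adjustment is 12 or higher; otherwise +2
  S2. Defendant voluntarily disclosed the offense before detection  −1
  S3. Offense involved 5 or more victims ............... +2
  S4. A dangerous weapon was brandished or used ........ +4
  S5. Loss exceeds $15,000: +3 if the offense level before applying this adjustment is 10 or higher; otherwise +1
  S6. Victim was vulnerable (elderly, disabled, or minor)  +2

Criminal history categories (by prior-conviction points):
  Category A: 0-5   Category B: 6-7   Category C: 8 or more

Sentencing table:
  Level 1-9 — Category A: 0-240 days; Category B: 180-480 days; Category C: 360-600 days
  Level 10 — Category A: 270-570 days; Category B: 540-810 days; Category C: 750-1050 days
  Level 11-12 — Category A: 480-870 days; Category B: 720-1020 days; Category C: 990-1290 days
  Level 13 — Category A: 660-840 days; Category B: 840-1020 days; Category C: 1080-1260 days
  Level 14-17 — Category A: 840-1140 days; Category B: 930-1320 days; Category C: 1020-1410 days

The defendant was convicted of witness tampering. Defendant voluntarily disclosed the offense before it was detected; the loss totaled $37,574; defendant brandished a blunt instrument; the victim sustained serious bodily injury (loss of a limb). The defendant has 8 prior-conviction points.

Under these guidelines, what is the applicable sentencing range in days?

1020-1410 days

Base offense level for witness tampering: 13.
S1 applies (level before this adjustment is 13 ≥ 12, so +4): 13 + 4 = 17.
S2 applies: 17 − 1 = 16.
S4 applies: 16 + 4 = 20.
S5 applies (level before this adjustment is 20 ≥ 10, so +3): 20 + 3 = 23.
S6 does not apply.
Level 23 exceeds the maximum of 17; capped at 17.
Final offense level: 17.
Criminal history: 8 prior points → Category C (8+).
Level 17 falls in the 14-17 band.
Grid: Level 14-17 × Category C = 1020-1410 days.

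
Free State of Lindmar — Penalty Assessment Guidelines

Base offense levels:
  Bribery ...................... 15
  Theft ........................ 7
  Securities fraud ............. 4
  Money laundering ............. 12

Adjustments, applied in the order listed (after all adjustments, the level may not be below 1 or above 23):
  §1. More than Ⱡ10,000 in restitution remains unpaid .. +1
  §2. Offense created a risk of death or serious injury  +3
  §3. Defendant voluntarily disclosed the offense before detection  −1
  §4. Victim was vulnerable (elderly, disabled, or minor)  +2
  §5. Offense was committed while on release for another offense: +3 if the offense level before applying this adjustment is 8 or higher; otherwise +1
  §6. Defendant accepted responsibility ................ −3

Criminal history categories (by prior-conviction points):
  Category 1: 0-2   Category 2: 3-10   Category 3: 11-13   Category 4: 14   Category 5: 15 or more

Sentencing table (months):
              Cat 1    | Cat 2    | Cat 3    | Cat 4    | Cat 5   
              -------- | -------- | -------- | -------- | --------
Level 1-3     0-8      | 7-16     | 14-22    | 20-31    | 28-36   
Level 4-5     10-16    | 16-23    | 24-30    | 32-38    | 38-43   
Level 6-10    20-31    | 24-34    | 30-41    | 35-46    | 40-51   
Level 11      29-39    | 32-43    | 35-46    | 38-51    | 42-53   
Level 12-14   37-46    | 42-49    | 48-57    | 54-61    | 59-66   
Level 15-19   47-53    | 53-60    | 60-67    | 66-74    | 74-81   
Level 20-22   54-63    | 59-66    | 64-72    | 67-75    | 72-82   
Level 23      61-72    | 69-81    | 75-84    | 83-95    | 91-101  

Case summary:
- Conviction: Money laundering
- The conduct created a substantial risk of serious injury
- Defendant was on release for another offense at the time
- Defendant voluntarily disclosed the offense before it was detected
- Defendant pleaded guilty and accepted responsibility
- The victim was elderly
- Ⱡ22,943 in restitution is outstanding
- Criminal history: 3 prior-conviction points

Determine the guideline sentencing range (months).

53-60 months

Base offense level for money laundering: 12.
§1 applies: 12 + 1 = 13.
§2 applies: 13 + 3 = 16.
§3 applies: 16 − 1 = 15.
§4 applies: 15 + 2 = 17.
§5 applies (level before this adjustment is 17 ≥ 8, so +3): 17 + 3 = 20.
§6 applies: 20 − 3 = 17.
Final offense level: 17.
Criminal history: 3 prior points → Category 2 (3-10).
Level 17 falls in the 15-19 band.
Grid: Level 15-19 × Category 2 = 53-60 months.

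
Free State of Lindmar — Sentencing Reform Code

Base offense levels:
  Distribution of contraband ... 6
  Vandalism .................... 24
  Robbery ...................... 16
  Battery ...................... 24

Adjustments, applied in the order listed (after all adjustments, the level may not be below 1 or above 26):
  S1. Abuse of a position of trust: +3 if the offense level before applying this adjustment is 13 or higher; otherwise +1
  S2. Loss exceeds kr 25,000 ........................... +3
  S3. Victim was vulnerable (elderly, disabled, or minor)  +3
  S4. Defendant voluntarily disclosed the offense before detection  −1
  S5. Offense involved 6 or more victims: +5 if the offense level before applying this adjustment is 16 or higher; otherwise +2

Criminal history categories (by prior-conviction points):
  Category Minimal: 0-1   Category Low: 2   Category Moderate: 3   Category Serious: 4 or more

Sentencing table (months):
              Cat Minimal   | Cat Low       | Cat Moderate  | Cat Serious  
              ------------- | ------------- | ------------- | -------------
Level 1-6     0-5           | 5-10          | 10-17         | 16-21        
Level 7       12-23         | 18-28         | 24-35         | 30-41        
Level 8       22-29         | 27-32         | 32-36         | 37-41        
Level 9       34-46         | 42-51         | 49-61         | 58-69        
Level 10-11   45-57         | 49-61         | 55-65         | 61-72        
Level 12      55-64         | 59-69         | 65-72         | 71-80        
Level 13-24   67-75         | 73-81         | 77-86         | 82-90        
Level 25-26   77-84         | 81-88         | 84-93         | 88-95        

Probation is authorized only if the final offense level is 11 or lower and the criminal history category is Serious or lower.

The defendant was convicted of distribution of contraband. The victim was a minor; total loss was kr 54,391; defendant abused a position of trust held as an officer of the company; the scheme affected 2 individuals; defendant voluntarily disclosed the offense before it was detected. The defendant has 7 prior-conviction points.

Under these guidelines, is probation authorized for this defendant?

No

Base offense level for distribution of contraband: 6.
S1 applies (level before this adjustment is 6 < 13, so +1): 6 + 1 = 7.
S2 applies: 7 + 3 = 10.
S3 applies: 10 + 3 = 13.
S4 applies: 13 − 1 = 12.
S5 does not apply.
Final offense level: 12.
Criminal history: 7 prior points → Category Serious (4+).
Level 12 falls in the 12 band.
Grid: Level 12 × Category Serious = 71-80 months.
Probation check: level 12 > 11 and category Serious ≤ Serious → not eligible.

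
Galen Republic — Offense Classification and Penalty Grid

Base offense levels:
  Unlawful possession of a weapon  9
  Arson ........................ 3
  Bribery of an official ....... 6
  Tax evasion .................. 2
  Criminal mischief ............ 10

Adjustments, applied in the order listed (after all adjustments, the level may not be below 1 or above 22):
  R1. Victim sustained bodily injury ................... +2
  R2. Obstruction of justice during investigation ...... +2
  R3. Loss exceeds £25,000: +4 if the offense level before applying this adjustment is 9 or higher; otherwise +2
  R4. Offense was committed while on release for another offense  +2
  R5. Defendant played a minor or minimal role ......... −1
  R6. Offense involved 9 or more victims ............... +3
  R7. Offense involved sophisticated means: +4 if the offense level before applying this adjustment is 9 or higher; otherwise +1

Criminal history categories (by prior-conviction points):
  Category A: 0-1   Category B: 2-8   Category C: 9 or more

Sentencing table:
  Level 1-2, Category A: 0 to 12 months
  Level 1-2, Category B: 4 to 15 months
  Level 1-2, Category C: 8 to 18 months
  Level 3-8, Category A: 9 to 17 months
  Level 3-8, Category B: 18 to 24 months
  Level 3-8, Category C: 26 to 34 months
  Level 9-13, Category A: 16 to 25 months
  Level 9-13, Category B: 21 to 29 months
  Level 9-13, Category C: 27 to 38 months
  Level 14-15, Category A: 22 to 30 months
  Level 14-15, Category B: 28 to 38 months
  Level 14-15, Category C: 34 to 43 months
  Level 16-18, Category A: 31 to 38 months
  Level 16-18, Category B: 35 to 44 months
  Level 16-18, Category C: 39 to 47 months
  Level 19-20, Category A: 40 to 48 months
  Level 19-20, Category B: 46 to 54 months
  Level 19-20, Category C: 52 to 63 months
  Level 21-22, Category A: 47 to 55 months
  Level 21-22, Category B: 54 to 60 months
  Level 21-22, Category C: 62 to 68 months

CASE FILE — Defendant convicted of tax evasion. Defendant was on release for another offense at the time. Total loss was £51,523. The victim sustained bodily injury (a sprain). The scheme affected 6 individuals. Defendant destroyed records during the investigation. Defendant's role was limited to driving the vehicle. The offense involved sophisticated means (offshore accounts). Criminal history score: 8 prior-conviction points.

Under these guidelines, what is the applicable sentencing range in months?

21-29 months

Base offense level for tax evasion: 2.
R1 applies: 2 + 2 = 4.
R2 applies: 4 + 2 = 6.
R3 applies (level before this adjustment is 6 < 9, so +2): 6 + 2 = 8.
R4 applies: 8 + 2 = 10.
R5 applies: 10 − 1 = 9.
R7 applies (level before this adjustment is 9 ≥ 9, so +4): 9 + 4 = 13.
Final offense level: 13.
Criminal history: 8 prior points → Category B (2-8).
Level 13 falls in the 9-13 band.
Grid: Level 9-13 × Category B = 21-29 months.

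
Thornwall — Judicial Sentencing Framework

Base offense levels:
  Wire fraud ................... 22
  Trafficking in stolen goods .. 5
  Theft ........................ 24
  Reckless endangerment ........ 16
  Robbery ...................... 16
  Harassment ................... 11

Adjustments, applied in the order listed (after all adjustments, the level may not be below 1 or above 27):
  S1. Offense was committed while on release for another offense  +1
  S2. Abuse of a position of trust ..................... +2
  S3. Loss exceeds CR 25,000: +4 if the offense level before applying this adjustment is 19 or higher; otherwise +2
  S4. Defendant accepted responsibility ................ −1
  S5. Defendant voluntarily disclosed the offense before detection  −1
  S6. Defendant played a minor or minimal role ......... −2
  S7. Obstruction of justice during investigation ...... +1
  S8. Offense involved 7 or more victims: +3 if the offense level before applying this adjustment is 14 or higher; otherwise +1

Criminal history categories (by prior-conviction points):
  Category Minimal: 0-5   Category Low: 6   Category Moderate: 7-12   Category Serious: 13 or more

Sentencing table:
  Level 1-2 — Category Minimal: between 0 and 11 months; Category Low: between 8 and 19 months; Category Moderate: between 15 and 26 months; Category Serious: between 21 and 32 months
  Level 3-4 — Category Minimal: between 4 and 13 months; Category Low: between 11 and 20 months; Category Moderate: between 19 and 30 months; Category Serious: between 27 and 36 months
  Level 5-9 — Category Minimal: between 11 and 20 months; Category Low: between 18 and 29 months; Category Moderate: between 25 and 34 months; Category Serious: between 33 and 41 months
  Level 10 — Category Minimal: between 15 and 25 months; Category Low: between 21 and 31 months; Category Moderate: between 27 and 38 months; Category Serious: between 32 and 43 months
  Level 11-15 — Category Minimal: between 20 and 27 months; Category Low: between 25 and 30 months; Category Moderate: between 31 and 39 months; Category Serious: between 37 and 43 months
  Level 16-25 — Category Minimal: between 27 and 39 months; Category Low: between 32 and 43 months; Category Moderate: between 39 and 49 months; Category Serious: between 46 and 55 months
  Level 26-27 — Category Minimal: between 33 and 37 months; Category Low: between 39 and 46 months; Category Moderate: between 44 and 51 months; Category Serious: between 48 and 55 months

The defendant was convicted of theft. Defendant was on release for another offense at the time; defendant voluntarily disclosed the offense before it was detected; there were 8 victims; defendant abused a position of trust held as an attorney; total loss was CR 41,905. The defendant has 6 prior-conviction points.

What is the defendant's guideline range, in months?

Base offense level for theft: 24.
S1 applies: 24 + 1 = 25.
S2 applies: 25 + 2 = 27.
S3 applies (level before this adjustment is 27 ≥ 19, so +4): 27 + 4 = 31.
S4 does not apply.
S5 applies: 31 − 1 = 30.
S6 does not apply.
S7 does not apply.
S8 applies (level before this adjustment is 30 ≥ 14, so +3): 30 + 3 = 33.
Level 33 exceeds the maximum of 27; capped at 27.
Final offense level: 27.
Criminal history: 6 prior points → Category Low (6).
Level 27 falls in the 26-27 band.
Grid: Level 26-27 × Category Low = 39-46 months.

39-46 months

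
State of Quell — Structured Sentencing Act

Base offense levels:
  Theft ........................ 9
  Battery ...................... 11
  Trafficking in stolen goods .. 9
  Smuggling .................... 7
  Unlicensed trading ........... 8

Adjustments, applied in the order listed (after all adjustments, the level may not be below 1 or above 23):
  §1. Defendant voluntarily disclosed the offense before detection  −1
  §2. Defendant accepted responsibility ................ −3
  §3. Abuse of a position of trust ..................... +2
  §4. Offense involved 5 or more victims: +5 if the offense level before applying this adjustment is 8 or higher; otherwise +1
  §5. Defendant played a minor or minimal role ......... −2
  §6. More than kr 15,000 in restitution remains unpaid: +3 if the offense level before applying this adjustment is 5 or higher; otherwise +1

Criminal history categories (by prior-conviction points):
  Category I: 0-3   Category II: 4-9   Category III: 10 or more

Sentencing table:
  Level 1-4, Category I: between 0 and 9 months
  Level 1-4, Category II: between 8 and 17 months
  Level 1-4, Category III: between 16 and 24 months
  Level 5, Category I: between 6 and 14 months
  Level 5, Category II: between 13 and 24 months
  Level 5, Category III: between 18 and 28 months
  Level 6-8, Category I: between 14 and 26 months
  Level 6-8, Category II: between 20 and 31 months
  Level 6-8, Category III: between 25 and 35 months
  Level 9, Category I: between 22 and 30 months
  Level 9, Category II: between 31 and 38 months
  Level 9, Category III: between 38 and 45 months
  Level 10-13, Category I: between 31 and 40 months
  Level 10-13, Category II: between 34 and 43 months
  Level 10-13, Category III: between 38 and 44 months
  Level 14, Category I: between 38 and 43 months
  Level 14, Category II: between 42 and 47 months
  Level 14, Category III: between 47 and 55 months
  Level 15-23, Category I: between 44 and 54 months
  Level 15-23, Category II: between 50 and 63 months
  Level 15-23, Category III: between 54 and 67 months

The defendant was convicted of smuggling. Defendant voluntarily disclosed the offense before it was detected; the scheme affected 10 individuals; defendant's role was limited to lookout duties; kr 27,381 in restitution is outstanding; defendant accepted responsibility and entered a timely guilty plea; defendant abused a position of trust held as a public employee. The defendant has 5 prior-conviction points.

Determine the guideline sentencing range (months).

Base offense level for smuggling: 7.
§1 applies: 7 − 1 = 6.
§2 applies: 6 − 3 = 3.
§3 applies: 3 + 2 = 5.
§4 applies (level before this adjustment is 5 < 8, so +1): 5 + 1 = 6.
§5 applies: 6 − 2 = 4.
§6 applies (level before this adjustment is 4 < 5, so +1): 4 + 1 = 5.
Final offense level: 5.
Criminal history: 5 prior points → Category II (4-9).
Level 5 falls in the 5 band.
Grid: Level 5 × Category II = 13-24 months.

13-24 months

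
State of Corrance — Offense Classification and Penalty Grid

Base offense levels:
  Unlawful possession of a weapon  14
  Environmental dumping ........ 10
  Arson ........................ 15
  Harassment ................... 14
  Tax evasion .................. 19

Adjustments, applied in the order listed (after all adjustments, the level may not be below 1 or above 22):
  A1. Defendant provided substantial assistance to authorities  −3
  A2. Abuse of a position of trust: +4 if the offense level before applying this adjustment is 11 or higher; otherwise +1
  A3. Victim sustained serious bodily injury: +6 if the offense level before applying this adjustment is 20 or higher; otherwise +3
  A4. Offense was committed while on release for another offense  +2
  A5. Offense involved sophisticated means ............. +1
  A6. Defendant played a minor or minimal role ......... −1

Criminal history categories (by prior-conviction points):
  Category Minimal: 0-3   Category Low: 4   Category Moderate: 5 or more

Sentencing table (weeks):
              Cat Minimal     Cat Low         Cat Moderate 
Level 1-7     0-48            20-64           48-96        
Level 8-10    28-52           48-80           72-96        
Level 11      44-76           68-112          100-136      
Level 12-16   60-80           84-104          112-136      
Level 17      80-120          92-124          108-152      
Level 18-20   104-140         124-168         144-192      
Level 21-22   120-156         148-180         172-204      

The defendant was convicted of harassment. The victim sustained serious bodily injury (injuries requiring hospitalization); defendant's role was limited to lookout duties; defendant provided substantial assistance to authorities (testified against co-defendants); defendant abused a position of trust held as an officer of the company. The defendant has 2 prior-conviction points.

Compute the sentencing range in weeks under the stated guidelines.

Base offense level for harassment: 14.
A1 applies: 14 − 3 = 11.
A2 applies (level before this adjustment is 11 ≥ 11, so +4): 11 + 4 = 15.
A3 applies (level before this adjustment is 15 < 20, so +3): 15 + 3 = 18.
A5 does not apply.
A6 applies: 18 − 1 = 17.
Final offense level: 17.
Criminal history: 2 prior points → Category Minimal (0-3).
Level 17 falls in the 17 band.
Grid: Level 17 × Category Minimal = 80-120 weeks.

80-120 weeks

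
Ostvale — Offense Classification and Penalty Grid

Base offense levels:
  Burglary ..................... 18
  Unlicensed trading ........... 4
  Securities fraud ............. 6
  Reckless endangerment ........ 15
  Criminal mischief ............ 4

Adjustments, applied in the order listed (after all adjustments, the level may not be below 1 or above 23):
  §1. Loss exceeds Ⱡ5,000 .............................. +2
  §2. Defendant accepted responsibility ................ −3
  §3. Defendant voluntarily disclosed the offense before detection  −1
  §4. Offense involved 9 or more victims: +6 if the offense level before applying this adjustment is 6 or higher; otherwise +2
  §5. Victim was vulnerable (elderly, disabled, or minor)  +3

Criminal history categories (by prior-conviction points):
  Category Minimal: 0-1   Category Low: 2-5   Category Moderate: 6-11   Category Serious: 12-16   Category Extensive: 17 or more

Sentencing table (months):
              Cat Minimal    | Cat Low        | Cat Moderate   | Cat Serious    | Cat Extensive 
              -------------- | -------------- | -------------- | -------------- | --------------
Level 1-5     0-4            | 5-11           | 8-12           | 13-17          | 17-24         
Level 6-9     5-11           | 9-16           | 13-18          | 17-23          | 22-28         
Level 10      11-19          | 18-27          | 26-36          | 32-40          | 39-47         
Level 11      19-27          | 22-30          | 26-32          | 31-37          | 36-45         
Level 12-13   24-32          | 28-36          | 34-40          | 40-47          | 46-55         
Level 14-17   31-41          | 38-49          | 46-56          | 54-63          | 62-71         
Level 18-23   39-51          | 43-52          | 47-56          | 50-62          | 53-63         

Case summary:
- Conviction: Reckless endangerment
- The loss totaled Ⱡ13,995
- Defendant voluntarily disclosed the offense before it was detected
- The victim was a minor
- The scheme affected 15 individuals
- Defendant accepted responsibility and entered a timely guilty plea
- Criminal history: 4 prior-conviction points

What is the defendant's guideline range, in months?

43-52 months

Base offense level for reckless endangerment: 15.
§1 applies: 15 + 2 = 17.
§2 applies: 17 − 3 = 14.
§3 applies: 14 − 1 = 13.
§4 applies (level before this adjustment is 13 ≥ 6, so +6): 13 + 6 = 19.
§5 applies: 19 + 3 = 22.
Final offense level: 22.
Criminal history: 4 prior points → Category Low (2-5).
Level 22 falls in the 18-23 band.
Grid: Level 18-23 × Category Low = 43-52 months.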